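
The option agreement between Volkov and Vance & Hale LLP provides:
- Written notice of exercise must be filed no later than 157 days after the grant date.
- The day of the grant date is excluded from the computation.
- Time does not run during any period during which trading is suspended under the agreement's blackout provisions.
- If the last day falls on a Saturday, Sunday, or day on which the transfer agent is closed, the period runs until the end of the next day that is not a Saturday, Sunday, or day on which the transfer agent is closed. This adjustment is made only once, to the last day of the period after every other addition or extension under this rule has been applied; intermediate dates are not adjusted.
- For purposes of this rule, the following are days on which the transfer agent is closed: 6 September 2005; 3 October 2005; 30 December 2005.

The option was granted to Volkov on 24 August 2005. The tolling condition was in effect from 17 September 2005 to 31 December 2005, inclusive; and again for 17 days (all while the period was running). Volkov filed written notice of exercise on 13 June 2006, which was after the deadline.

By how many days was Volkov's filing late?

157 days after 24 August 2005 is January 28, 2006.
From September 17, 2005 through December 31, 2005 inclusive is 106 days; tolling adds 106 days: January 28, 2006 + 106 days = May 14, 2006.
Tolling adds 17 days: May 14, 2006 + 17 days = May 31, 2006.
May 31, 2006 is a Wednesday and not a day on which the transfer agent is closed, so no extension applies.
The deadline is May 31, 2006; from May 31, 2006 to June 13, 2006 is 13 days.

13 days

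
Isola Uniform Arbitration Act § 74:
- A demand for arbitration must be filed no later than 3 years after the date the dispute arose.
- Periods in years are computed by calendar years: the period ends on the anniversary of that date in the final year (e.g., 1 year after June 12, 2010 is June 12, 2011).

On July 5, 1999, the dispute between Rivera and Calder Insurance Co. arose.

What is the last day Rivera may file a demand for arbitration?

July 5, 2002

3 years after July 5, 1999 is July 5, 2002.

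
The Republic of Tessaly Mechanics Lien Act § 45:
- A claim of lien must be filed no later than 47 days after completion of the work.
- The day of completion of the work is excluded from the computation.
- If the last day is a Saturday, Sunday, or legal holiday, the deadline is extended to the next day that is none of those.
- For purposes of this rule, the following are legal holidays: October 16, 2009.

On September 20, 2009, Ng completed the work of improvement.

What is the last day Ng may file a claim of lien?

47 days after September 20, 2009 is November 6, 2009.
November 6, 2009 is a Friday and not a legal holiday, so no extension applies.

November 6, 2009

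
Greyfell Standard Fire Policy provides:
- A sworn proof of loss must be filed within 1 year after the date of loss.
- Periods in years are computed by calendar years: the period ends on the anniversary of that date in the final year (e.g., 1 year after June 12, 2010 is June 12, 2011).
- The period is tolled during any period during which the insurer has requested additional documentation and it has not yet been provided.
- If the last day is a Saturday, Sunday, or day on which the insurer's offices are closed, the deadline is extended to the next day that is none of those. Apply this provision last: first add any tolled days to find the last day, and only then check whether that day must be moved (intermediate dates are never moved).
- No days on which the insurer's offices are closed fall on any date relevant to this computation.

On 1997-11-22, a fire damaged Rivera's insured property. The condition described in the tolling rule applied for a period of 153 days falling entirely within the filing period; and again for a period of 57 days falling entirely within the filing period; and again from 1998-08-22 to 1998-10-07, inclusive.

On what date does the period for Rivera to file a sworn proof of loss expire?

August 6, 1999

1 year after 1997-11-22 is November 22, 1998.
Tolling adds 153 days: November 22, 1998 + 153 days = April 24, 1999.
Tolling adds 57 days: April 24, 1999 + 57 days = June 20, 1999.
From August 22, 1998 through October 7, 1998 inclusive is 47 days; tolling adds 47 days: June 20, 1999 + 47 days = August 6, 1999.
August 6, 1999 is a Friday and not a day on which the insurer's offices are closed, so no extension applies.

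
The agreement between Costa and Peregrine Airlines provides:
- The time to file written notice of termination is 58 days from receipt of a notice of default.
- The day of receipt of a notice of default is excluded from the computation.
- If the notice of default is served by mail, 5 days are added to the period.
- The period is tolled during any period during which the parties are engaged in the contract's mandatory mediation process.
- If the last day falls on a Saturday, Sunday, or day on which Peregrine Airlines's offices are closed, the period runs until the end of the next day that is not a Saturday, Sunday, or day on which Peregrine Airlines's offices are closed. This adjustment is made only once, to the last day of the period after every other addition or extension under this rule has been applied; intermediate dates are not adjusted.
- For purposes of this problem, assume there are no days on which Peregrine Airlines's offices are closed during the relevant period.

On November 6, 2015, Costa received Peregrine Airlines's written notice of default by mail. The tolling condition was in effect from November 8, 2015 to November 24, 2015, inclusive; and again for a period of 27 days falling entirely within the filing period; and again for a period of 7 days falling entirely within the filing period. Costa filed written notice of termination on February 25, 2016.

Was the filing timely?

58 days after November 6, 2015 is January 3, 2016.
Service was by mail, adding 5 days: January 3, 2016 + 5 days = January 8, 2016.
From November 8, 2015 through November 24, 2015 inclusive is 17 days; tolling adds 17 days: January 8, 2016 + 17 days = January 25, 2016.
Tolling adds 27 days: January 25, 2016 + 27 days = February 21, 2016.
Tolling adds 7 days: February 21, 2016 + 7 days = February 28, 2016.
February 28, 2016 is Sunday. The next qualifying day is February 29, 2016.
The deadline is February 29, 2016; the filing on February 25, 2016 is on or before that date.

Yes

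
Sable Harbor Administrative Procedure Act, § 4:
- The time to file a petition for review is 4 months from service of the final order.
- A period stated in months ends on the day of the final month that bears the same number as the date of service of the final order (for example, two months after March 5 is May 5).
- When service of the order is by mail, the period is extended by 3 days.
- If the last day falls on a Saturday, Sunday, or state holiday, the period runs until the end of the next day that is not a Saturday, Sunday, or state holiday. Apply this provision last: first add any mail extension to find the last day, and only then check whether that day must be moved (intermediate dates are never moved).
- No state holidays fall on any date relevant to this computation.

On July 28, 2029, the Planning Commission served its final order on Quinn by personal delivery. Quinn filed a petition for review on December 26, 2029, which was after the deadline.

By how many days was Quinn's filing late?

4 months after July 28, 2029 is November 28, 2029.
Service was not by mail, so no mail extension applies.
November 28, 2029 is a Wednesday and not a state holiday, so no extension applies.
The deadline is November 28, 2029; from November 28, 2029 to December 26, 2029 is 28 days.

28 days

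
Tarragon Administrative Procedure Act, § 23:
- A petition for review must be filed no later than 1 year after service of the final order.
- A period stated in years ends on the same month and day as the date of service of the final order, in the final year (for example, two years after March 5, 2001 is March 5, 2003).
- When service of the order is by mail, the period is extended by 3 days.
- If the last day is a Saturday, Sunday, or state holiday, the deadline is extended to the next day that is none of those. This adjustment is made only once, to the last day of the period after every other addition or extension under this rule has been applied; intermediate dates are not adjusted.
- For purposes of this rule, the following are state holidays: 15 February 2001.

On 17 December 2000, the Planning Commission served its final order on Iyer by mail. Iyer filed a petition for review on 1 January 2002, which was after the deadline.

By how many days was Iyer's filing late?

1 year after 17 December 2000 is December 17, 2001.
Service was by mail, adding 3 days: December 17, 2001 + 3 days = December 20, 2001.
December 20, 2001 is a Thursday and not a state holiday, so no extension applies.
The deadline is December 20, 2001; from December 20, 2001 to January 1, 2002 is 12 days.

12 days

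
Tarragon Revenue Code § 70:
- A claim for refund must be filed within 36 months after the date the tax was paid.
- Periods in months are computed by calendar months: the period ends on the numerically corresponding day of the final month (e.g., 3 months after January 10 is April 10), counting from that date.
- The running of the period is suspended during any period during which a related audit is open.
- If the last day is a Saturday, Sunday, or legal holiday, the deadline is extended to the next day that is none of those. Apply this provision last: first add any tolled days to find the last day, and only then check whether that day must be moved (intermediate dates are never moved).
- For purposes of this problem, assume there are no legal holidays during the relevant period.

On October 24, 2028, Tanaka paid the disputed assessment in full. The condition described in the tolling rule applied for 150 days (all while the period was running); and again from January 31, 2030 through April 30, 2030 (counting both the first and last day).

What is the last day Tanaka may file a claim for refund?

June 21, 2032

36 months after October 24, 2028 is October 24, 2031.
Tolling adds 150 days: October 24, 2031 + 150 days = March 22, 2032.
From January 31, 2030 through April 30, 2030 inclusive is 90 days; tolling adds 90 days: March 22, 2032 + 90 days = June 20, 2032.
June 20, 2032 is Sunday. The next qualifying day is June 21, 2032.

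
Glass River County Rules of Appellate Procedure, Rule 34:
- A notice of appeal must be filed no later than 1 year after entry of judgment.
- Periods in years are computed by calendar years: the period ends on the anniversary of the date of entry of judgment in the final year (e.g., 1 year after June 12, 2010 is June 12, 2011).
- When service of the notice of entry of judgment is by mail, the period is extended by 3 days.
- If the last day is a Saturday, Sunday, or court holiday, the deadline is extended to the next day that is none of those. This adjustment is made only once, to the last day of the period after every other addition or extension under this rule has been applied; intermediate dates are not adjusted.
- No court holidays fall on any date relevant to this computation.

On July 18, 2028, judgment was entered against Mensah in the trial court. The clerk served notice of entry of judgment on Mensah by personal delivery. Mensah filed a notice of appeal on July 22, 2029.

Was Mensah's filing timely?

1 year after July 18, 2028 is July 18, 2029.
Service was not by mail, so no mail extension applies.
July 18, 2029 is a Wednesday and not a court holiday, so no extension applies.
The deadline is July 18, 2029; the filing on July 22, 2029 is after that date.

No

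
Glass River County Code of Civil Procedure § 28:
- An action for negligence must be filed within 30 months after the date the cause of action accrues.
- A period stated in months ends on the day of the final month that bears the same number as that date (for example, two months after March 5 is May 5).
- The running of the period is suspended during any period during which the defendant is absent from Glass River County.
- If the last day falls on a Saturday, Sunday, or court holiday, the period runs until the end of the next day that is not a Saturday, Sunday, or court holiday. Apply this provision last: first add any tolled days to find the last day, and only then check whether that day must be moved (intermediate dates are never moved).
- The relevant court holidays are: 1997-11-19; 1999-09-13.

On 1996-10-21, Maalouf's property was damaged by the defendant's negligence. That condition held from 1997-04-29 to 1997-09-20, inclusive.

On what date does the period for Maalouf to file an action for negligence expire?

30 months after 1996-10-21 is April 21, 1999.
From April 29, 1997 through September 20, 1997 inclusive is 145 days; tolling adds 145 days: April 21, 1999 + 145 days = September 13, 1999.
September 13, 1999 is a listed holiday. The next qualifying day is September 14, 1999.

September 14, 1999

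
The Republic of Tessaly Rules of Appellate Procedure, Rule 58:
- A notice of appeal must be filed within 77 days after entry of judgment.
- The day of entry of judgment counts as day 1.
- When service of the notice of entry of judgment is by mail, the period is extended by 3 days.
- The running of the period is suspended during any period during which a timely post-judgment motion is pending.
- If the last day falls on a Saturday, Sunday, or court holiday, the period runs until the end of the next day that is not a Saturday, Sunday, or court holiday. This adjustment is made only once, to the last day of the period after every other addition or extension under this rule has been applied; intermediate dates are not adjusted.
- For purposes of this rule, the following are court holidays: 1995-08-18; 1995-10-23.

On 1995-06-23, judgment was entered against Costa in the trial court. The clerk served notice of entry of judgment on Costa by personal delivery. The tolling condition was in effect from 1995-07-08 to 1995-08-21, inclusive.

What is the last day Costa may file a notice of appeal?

Counting 1995-06-23 as day 1, day 77 is September 7, 1995.
Service was not by mail, so no mail extension applies.
From July 8, 1995 through August 21, 1995 inclusive is 45 days; tolling adds 45 days: September 7, 1995 + 45 days = October 22, 1995.
October 22, 1995 is Sunday; October 23, 1995 is a listed holiday. The next qualifying day is October 24, 1995.

October 24, 1995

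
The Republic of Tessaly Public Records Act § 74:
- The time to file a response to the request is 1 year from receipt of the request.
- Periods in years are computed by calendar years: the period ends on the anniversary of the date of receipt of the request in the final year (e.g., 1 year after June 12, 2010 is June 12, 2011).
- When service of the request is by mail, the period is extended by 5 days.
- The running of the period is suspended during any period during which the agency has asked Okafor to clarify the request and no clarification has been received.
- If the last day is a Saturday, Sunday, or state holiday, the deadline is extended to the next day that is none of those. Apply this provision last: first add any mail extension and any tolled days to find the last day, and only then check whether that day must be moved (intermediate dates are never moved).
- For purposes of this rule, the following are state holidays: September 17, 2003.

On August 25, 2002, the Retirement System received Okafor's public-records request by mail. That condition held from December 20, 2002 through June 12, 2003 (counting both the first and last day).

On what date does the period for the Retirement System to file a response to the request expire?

1 year after August 25, 2002 is August 25, 2003.
Service was by mail, adding 5 days: August 25, 2003 + 5 days = August 30, 2003.
From December 20, 2002 through June 12, 2003 inclusive is 175 days; tolling adds 175 days: August 30, 2003 + 175 days = February 21, 2004.
February 21, 2004 is Saturday; February 22, 2004 is Sunday. The next qualifying day is February 23, 2004.

February 23, 2004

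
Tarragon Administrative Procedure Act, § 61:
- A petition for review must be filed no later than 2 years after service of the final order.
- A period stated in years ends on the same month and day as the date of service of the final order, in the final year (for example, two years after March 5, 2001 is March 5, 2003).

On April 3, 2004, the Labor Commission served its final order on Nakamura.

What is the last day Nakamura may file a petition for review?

April 3, 2006

2 years after April 3, 2004 is April 3, 2006.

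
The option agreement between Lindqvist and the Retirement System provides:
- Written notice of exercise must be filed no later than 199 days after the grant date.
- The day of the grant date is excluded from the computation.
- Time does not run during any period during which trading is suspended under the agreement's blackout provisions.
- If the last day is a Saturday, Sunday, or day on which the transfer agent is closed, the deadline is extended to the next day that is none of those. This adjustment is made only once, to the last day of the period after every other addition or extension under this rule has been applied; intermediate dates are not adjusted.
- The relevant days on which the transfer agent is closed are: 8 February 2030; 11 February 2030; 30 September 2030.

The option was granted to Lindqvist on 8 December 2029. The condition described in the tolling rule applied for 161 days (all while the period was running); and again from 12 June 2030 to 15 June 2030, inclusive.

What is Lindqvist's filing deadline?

December 9, 2030

199 days after 8 December 2029 is June 25, 2030.
Tolling adds 161 days: June 25, 2030 + 161 days = December 3, 2030.
From June 12, 2030 through June 15, 2030 inclusive is 4 days; tolling adds 4 days: December 3, 2030 + 4 days = December 7, 2030.
December 7, 2030 is Saturday; December 8, 2030 is Sunday. The next qualifying day is December 9, 2030.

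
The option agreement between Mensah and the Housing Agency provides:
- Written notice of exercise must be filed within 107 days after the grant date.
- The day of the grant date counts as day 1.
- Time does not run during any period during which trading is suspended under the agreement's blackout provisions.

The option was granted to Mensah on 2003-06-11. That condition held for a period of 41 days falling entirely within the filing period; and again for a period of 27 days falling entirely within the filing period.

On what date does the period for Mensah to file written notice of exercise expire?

Counting 2003-06-11 as day 1, day 107 is September 25, 2003.
Tolling adds 41 days: September 25, 2003 + 41 days = November 5, 2003.
Tolling adds 27 days: November 5, 2003 + 27 days = December 2, 2003.

December 2, 2003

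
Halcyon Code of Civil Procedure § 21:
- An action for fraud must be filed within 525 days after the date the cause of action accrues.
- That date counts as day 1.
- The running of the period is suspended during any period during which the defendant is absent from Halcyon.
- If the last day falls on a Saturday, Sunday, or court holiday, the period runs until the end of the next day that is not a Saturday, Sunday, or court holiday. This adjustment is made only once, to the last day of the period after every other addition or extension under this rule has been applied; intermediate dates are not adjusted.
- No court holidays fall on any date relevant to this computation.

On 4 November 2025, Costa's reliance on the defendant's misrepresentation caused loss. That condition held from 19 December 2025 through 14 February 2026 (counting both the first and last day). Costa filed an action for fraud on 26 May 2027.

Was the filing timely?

Counting 4 November 2025 as day 1, day 525 is April 12, 2027.
From December 19, 2025 through February 14, 2026 inclusive is 58 days; tolling adds 58 days: April 12, 2027 + 58 days = June 9, 2027.
June 9, 2027 is a Wednesday and not a court holiday, so no extension applies.
The deadline is June 9, 2027; the filing on May 26, 2027 is on or before that date.

Yes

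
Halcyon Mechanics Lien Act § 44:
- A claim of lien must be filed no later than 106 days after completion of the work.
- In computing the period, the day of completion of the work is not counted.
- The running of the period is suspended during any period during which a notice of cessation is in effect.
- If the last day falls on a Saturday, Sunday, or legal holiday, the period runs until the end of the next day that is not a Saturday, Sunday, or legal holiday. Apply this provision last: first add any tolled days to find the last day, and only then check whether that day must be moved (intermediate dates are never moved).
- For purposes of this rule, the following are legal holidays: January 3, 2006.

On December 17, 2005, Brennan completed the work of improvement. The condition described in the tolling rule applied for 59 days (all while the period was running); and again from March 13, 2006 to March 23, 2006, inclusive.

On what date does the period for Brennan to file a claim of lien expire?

106 days after December 17, 2005 is April 2, 2006.
Tolling adds 59 days: April 2, 2006 + 59 days = May 31, 2006.
From March 13, 2006 through March 23, 2006 inclusive is 11 days; tolling adds 11 days: May 31, 2006 + 11 days = June 11, 2006.
June 11, 2006 is Sunday. The next qualifying day is June 12, 2006.

June 12, 2006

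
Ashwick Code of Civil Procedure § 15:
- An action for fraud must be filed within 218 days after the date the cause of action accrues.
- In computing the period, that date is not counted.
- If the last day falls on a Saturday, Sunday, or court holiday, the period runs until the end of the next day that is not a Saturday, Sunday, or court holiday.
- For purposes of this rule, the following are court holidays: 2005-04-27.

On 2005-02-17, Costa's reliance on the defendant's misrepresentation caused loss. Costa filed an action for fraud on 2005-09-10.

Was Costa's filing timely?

Yes

218 days after 2005-02-17 is September 23, 2005.
September 23, 2005 is a Friday and not a court holiday, so no extension applies.
The deadline is September 23, 2005; the filing on September 10, 2005 is on or before that date.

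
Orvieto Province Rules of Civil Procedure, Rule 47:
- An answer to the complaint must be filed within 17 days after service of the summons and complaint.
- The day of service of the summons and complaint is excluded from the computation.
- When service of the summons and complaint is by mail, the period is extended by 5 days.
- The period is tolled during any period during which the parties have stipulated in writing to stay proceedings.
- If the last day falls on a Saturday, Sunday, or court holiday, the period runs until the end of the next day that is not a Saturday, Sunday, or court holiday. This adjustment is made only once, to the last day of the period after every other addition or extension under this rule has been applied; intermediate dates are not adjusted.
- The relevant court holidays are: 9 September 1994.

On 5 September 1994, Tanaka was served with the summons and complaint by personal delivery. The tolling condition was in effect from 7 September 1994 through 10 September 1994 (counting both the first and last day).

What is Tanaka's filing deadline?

17 days after 5 September 1994 is September 22, 1994.
Service was not by mail, so no mail extension applies.
From September 7, 1994 through September 10, 1994 inclusive is 4 days; tolling adds 4 days: September 22, 1994 + 4 days = September 26, 1994.
September 26, 1994 is a Monday and not a court holiday, so no extension applies.

September 26, 1994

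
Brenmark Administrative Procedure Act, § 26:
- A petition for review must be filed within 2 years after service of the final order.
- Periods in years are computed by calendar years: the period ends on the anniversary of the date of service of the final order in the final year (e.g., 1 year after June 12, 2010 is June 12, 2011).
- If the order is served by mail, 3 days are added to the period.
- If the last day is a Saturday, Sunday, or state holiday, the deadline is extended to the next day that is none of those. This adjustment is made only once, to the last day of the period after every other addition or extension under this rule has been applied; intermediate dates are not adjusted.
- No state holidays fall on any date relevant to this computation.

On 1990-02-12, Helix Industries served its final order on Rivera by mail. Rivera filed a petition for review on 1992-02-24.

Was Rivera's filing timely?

2 years after 1990-02-12 is February 12, 1992.
Service was by mail, adding 3 days: February 12, 1992 + 3 days = February 15, 1992.
February 15, 1992 is Saturday; February 16, 1992 is Sunday. The next qualifying day is February 17, 1992.
The deadline is February 17, 1992; the filing on February 24, 1992 is after that date.

No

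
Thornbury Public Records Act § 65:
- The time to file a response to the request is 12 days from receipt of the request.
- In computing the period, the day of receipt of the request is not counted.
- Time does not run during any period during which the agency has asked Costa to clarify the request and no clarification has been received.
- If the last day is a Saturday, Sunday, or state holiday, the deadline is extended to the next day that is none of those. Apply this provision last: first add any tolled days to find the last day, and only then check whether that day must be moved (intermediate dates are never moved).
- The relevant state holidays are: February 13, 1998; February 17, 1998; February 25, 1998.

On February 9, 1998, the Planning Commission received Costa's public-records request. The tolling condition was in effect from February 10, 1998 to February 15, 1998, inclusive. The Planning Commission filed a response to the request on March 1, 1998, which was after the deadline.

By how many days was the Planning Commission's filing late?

2 days

12 days after February 9, 1998 is February 21, 1998.
From February 10, 1998 through February 15, 1998 inclusive is 6 days; tolling adds 6 days: February 21, 1998 + 6 days = February 27, 1998.
February 27, 1998 is a Friday and not a state holiday, so no extension applies.
The deadline is February 27, 1998; from February 27, 1998 to March 1, 1998 is 2 days.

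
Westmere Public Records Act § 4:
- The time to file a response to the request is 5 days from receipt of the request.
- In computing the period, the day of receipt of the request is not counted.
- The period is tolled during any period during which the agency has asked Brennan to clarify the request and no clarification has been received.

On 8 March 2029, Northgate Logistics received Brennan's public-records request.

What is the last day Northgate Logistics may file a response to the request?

March 13, 2029

5 days after 8 March 2029 is March 13, 2029.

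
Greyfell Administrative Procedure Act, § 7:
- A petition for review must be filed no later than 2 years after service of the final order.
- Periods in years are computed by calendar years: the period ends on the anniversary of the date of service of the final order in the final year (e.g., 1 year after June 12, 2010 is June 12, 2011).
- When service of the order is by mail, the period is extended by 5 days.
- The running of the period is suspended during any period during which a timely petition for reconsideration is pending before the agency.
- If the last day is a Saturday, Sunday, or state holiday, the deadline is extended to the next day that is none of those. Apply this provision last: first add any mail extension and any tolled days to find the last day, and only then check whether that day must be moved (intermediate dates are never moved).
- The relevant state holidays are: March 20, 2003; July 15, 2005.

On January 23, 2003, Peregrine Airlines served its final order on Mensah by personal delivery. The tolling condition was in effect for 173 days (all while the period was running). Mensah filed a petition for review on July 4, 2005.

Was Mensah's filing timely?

Yes

2 years after January 23, 2003 is January 23, 2005.
Service was not by mail, so no mail extension applies.
Tolling adds 173 days: January 23, 2005 + 173 days = July 15, 2005.
July 15, 2005 is a listed holiday; July 16, 2005 is Saturday; July 17, 2005 is Sunday. The next qualifying day is July 18, 2005.
The deadline is July 18, 2005; the filing on July 4, 2005 is on or before that date.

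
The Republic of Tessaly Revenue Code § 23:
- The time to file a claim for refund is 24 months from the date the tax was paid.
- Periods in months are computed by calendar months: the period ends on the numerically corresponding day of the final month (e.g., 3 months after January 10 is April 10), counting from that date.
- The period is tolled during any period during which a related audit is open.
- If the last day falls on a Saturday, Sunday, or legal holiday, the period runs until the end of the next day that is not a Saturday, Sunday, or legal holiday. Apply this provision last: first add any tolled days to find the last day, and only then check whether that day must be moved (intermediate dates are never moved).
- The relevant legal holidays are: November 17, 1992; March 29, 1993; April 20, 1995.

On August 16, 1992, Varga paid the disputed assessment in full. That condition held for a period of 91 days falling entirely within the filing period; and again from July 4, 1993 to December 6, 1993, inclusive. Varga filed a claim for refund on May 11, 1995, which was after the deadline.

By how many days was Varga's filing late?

24 months after August 16, 1992 is August 16, 1994.
Tolling adds 91 days: August 16, 1994 + 91 days = November 15, 1994.
From July 4, 1993 through December 6, 1993 inclusive is 156 days; tolling adds 156 days: November 15, 1994 + 156 days = April 20, 1995.
April 20, 1995 is a listed holiday. The next qualifying day is April 21, 1995.
The deadline is April 21, 1995; from April 21, 1995 to May 11, 1995 is 20 days.

20 days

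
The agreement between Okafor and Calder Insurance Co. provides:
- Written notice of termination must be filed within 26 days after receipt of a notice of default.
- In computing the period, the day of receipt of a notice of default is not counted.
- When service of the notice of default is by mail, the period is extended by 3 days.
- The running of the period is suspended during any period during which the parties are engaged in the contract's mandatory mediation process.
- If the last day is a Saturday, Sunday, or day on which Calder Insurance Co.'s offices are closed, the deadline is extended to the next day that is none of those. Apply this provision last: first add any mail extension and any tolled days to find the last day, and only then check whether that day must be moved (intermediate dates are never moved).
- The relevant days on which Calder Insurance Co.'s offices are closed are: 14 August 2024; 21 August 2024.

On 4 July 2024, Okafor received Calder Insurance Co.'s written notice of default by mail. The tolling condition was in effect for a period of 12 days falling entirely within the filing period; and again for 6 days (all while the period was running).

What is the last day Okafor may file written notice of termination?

26 days after 4 July 2024 is July 30, 2024.
Service was by mail, adding 3 days: July 30, 2024 + 3 days = August 2, 2024.
Tolling adds 12 days: August 2, 2024 + 12 days = August 14, 2024.
Tolling adds 6 days: August 14, 2024 + 6 days = August 20, 2024.
August 20, 2024 is a Tuesday and not a day on which Calder Insurance Co.'s offices are closed, so no extension applies.

August 20, 2024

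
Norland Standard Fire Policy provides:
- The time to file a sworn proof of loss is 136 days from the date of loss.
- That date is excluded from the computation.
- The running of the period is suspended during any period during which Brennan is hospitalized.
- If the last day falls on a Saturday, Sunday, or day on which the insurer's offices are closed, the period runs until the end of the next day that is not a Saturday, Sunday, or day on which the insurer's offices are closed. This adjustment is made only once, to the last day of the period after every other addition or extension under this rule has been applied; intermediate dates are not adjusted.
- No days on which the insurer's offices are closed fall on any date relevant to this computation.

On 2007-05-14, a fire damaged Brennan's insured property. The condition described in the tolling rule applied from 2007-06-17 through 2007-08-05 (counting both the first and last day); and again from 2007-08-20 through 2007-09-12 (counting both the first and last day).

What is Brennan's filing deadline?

December 10, 2007

136 days after 2007-05-14 is September 27, 2007.
From June 17, 2007 through August 5, 2007 inclusive is 50 days; tolling adds 50 days: September 27, 2007 + 50 days = November 16, 2007.
From August 20, 2007 through September 12, 2007 inclusive is 24 days; tolling adds 24 days: November 16, 2007 + 24 days = December 10, 2007.
December 10, 2007 is a Monday and not a day on which the insurer's offices are closed, so no extension applies.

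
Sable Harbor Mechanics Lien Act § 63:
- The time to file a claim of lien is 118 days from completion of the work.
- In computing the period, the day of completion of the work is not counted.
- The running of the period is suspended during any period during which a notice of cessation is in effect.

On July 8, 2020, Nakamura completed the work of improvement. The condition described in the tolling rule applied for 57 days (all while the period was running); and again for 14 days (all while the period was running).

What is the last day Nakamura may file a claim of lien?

January 13, 2021

118 days after July 8, 2020 is November 3, 2020.
Tolling adds 57 days: November 3, 2020 + 57 days = December 30, 2020.
Tolling adds 14 days: December 30, 2020 + 14 days = January 13, 2021.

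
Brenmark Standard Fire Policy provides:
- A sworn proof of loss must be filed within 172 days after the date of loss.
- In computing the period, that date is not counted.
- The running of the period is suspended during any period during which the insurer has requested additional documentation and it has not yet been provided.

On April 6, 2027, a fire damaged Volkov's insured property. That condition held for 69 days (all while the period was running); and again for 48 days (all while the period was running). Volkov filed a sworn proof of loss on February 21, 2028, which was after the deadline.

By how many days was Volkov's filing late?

32 days

172 days after April 6, 2027 is September 25, 2027.
Tolling adds 69 days: September 25, 2027 + 69 days = December 3, 2027.
Tolling adds 48 days: December 3, 2027 + 48 days = January 20, 2028.
The deadline is January 20, 2028; from January 20, 2028 to February 21, 2028 is 32 days.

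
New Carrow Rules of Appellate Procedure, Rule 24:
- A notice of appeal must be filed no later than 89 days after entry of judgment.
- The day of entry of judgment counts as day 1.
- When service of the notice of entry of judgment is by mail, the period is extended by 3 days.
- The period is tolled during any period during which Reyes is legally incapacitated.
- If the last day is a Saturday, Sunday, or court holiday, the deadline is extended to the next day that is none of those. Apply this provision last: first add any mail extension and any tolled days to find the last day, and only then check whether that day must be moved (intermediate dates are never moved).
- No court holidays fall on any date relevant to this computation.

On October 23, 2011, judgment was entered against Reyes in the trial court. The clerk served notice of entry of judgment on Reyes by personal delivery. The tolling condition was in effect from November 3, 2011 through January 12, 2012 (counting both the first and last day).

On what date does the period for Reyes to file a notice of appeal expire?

Counting October 23, 2011 as day 1, day 89 is January 19, 2012.
Service was not by mail, so no mail extension applies.
From November 3, 2011 through January 12, 2012 inclusive is 71 days; tolling adds 71 days: January 19, 2012 + 71 days = March 30, 2012.
March 30, 2012 is a Friday and not a court holiday, so no extension applies.

March 30, 2012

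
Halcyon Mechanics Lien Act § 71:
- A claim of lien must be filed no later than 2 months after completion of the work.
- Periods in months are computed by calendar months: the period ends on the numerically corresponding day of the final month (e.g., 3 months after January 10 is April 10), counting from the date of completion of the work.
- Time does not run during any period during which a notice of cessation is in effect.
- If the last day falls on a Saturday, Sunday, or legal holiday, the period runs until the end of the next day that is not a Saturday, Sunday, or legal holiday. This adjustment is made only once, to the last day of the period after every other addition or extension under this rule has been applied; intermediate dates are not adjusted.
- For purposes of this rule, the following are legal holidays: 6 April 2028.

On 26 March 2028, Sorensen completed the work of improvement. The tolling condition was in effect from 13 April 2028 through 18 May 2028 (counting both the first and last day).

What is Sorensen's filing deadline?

2 months after 26 March 2028 is May 26, 2028.
From April 13, 2028 through May 18, 2028 inclusive is 36 days; tolling adds 36 days: May 26, 2028 + 36 days = July 1, 2028.
July 1, 2028 is Saturday; July 2, 2028 is Sunday. The next qualifying day is July 3, 2028.

July 3, 2028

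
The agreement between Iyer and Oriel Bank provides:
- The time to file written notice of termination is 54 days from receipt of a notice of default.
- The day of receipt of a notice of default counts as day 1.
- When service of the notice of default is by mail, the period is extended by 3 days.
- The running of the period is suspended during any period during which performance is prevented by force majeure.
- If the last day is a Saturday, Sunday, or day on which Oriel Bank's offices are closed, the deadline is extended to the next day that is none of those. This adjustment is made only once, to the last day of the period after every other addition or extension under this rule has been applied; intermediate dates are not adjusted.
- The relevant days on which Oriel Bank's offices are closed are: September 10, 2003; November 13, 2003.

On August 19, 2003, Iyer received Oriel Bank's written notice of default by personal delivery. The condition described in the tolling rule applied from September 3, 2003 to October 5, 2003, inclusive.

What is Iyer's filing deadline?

Counting August 19, 2003 as day 1, day 54 is October 11, 2003.
Service was not by mail, so no mail extension applies.
From September 3, 2003 through October 5, 2003 inclusive is 33 days; tolling adds 33 days: October 11, 2003 + 33 days = November 13, 2003.
November 13, 2003 is a listed holiday. The next qualifying day is November 14, 2003.

November 14, 2003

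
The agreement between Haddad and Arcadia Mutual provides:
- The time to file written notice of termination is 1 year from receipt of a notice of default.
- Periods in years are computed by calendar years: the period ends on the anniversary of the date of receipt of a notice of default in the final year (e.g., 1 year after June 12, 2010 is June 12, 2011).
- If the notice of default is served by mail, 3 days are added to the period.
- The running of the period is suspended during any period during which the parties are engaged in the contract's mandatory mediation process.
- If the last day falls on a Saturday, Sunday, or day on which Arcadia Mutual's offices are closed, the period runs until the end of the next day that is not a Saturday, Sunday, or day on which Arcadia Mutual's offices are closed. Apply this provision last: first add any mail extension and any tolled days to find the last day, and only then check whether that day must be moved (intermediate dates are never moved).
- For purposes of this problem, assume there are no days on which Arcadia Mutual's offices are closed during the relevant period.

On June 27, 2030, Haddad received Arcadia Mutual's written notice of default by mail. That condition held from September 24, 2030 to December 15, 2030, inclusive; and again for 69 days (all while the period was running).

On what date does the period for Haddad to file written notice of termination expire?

1 year after June 27, 2030 is June 27, 2031.
Service was by mail, adding 3 days: June 27, 2031 + 3 days = June 30, 2031.
From September 24, 2030 through December 15, 2030 inclusive is 83 days; tolling adds 83 days: June 30, 2031 + 83 days = September 21, 2031.
Tolling adds 69 days: September 21, 2031 + 69 days = November 29, 2031.
November 29, 2031 is Saturday; November 30, 2031 is Sunday. The next qualifying day is December 1, 2031.

December 1, 2031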